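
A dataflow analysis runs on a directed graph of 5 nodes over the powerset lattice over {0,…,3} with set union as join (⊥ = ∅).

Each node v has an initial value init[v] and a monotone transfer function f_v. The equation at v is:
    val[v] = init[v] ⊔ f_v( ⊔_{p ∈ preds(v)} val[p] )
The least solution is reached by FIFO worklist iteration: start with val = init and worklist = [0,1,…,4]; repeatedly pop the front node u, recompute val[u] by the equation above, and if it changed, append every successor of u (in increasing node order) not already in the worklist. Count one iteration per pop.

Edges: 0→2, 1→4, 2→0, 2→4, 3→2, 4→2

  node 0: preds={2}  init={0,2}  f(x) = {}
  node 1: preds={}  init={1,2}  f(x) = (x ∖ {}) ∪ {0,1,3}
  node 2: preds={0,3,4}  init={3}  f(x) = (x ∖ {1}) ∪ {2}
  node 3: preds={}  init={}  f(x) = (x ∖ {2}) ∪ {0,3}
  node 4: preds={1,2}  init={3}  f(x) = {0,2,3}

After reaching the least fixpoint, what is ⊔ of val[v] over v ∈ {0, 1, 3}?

Trace (7 dequeues):
  [1] u=0 | in {3} | out {0,2} | ==
  [2] u=1 | in {} | out {0,1,2,3} | prev {1,2} | push {}
  [3] u=2 | in {0,2,3} | out {0,2,3} | prev {3} | push {0}
  [4] u=3 | in {} | out {0,3} | prev {} | push {2}
  [5] u=4 | in {0,1,2,3} | out {0,2,3} | prev {3} | push {}
  [6] u=0 | in {0,2,3} | out {0,2} | ==
  [7] u=2 | in {0,2,3} | out {0,2,3} | ==

Converged values:
  [0] {0,2}
  [1] {0,1,2,3}
  [2] {0,2,3}
  [3] {0,3}
  [4] {0,2,3}

{0,1,2,3}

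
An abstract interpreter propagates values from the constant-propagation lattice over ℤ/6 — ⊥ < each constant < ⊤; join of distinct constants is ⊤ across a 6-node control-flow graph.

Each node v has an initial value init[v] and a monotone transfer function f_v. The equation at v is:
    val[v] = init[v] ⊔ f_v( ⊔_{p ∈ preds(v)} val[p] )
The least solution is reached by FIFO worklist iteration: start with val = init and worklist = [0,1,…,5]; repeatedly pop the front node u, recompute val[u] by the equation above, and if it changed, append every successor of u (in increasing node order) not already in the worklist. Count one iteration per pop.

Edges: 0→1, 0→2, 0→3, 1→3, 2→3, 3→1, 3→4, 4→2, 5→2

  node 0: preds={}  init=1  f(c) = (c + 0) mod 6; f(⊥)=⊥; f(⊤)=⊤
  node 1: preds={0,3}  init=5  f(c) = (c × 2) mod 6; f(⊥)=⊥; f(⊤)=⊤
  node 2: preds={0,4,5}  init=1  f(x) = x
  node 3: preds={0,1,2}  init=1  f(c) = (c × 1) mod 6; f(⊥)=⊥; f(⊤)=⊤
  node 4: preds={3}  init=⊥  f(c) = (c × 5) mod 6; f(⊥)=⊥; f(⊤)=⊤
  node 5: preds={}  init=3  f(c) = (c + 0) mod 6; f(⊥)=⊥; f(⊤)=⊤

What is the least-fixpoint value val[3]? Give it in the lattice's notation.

Iteration log — 8 steps:
  step 1. node 0  ⊔preds=⊥  new=1  stable
  step 2. node 1  ⊔preds=1  new=⊤  old=5  +wl: 
  step 3. node 2  ⊔preds=⊤  new=⊤  old=1  +wl: 
  step 4. node 3  ⊔preds=⊤  new=⊤  old=1  +wl: 1
  step 5. node 4  ⊔preds=⊤  new=⊤  old=⊥  +wl: 2
  step 6. node 5  ⊔preds=⊥  new=3  stable
  step 7. node 1  ⊔preds=⊤  new=⊤  stable
  step 8. node 2  ⊔preds=⊤  new=⊤  stable

Least fixpoint reached:
  node 0: 1
  node 1: ⊤
  node 2: ⊤
  node 3: ⊤
  node 4: ⊤
  node 5: 3

⊤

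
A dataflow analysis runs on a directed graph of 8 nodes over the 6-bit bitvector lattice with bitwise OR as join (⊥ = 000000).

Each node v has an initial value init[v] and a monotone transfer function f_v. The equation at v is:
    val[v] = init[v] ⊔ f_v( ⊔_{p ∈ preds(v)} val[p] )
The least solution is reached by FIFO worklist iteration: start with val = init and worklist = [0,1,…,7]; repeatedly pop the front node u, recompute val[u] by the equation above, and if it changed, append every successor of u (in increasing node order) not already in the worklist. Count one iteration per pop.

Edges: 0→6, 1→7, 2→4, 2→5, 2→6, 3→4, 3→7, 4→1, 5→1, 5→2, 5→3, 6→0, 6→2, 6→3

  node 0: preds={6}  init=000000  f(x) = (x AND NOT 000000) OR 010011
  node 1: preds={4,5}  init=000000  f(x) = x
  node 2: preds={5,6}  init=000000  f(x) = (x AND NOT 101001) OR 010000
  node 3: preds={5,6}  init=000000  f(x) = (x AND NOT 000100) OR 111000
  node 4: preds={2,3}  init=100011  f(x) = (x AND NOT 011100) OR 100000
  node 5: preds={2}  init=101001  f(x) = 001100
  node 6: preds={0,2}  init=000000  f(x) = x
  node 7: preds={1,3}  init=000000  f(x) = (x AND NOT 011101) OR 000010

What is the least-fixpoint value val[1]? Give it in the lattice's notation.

101111

Worklist (20 pops):
  #1 pop 0: in=000000 → 010011 (was 000000); enqueue []
  #2 pop 1: in=101011 → 101011 (was 000000); enqueue []
  #3 pop 2: in=101001 → 010000 (was 000000); enqueue []
  #4 pop 3: in=101001 → 111001 (was 000000); enqueue []
  #5 pop 4: in=111001 → 100011 (no change)
  #6 pop 5: in=010000 → 101101 (was 101001); enqueue [1,2,3]
  #7 pop 6: in=010011 → 010011 (was 000000); enqueue [0]
  #8 pop 7: in=111011 → 100010 (was 000000); enqueue []
  #9 pop 1: in=101111 → 101111 (was 101011); enqueue [7]
  #10 pop 2: in=111111 → 010110 (was 010000); enqueue [4,5,6]
  #11 pop 3: in=111111 → 111011 (was 111001); enqueue []
  #12 pop 0: in=010011 → 010011 (no change)
  #13 pop 7: in=111111 → 100010 (no change)
  #14 pop 4: in=111111 → 100011 (no change)
  #15 pop 5: in=010110 → 101101 (no change)
  #16 pop 6: in=010111 → 010111 (was 010011); enqueue [0,2,3]
  #17 pop 0: in=010111 → 010111 (was 010011); enqueue [6]
  #18 pop 2: in=111111 → 010110 (no change)
  #19 pop 3: in=111111 → 111011 (no change)
  #20 pop 6: in=010111 → 010111 (no change)

Fixpoint:
  val[0] = 010111
  val[1] = 101111
  val[2] = 010110
  val[3] = 111011
  val[4] = 100011
  val[5] = 101101
  val[6] = 010111
  val[7] = 100010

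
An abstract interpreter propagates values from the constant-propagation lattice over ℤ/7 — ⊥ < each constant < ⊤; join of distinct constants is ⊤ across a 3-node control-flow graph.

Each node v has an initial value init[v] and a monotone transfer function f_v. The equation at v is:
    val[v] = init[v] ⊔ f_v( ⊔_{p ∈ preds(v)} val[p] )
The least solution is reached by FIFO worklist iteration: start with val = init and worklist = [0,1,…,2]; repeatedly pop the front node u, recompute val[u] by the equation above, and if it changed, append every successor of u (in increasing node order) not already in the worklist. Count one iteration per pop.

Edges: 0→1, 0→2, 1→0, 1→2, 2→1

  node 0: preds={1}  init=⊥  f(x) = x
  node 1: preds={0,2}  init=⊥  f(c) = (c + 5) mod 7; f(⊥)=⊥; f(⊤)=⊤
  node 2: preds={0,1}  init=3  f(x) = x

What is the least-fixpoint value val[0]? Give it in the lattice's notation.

⊤

Iteration log — 9 steps:
  step 1. node 0  ⊔preds=⊥  new=⊥  stable
  step 2. node 1  ⊔preds=3  new=1  old=⊥  +wl: 0
  step 3. node 2  ⊔preds=1  new=⊤  old=3  +wl: 1
  step 4. node 0  ⊔preds=1  new=1  old=⊥  +wl: 2
  step 5. node 1  ⊔preds=⊤  new=⊤  old=1  +wl: 0
  step 6. node 2  ⊔preds=⊤  new=⊤  stable
  step 7. node 0  ⊔preds=⊤  new=⊤  old=1  +wl: 1,2
  step 8. node 1  ⊔preds=⊤  new=⊤  stable
  step 9. node 2  ⊔preds=⊤  new=⊤  stable

Least fixpoint reached:
  node 0: ⊤
  node 1: ⊤
  node 2: ⊤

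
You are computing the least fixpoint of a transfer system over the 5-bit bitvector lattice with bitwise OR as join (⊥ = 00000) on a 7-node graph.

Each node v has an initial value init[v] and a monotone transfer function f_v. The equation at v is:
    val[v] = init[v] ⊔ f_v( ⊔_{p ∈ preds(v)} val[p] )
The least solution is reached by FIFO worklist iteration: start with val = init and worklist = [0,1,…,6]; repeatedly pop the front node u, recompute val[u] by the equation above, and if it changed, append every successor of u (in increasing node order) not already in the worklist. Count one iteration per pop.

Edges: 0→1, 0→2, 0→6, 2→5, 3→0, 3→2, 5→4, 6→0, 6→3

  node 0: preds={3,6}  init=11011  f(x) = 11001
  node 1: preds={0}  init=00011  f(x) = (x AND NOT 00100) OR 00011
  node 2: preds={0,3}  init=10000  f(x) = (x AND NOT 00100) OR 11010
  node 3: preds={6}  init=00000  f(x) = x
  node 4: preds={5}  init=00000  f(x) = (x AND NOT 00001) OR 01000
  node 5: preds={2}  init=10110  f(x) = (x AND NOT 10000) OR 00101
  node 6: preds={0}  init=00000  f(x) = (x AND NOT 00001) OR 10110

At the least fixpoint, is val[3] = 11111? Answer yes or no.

no

Iteration log — 12 steps:
  step 1. node 0  ⊔preds=00000  new=11011  stable
  step 2. node 1  ⊔preds=11011  new=11011  old=00011  +wl: 
  step 3. node 2  ⊔preds=11011  new=11011  old=10000  +wl: 
  step 4. node 3  ⊔preds=00000  new=00000  stable
  step 5. node 4  ⊔preds=10110  new=11110  old=00000  +wl: 
  step 6. node 5  ⊔preds=11011  new=11111  old=10110  +wl: 4
  step 7. node 6  ⊔preds=11011  new=11110  old=00000  +wl: 0,3
  step 8. node 4  ⊔preds=11111  new=11110  stable
  step 9. node 0  ⊔preds=11110  new=11011  stable
  step 10. node 3  ⊔preds=11110  new=11110  old=00000  +wl: 0,2
  step 11. node 0  ⊔preds=11110  new=11011  stable
  step 12. node 2  ⊔preds=11111  new=11011  stable

Least fixpoint reached:
  node 0: 11011
  node 1: 11011
  node 2: 11011
  node 3: 11110
  node 4: 11110
  node 5: 11111
  node 6: 11110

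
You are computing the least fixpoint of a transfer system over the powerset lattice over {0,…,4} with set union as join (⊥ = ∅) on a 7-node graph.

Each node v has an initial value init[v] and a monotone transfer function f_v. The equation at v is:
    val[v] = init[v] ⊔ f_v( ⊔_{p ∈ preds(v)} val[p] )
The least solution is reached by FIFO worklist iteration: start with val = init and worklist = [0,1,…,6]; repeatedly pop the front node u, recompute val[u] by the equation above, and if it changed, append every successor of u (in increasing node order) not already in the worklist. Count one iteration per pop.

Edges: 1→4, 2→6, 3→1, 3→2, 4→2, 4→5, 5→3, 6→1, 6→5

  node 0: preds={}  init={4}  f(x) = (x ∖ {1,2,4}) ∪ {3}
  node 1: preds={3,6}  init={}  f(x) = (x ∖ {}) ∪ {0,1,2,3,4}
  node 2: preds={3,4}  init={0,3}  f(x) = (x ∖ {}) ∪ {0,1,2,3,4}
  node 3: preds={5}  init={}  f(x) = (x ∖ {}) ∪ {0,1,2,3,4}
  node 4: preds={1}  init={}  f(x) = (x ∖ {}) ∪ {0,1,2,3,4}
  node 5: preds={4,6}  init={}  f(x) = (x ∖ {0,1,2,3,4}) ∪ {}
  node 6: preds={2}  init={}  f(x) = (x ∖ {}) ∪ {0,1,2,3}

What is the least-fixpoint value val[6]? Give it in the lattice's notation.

{0,1,2,3,4}

Iteration log — 10 steps:
  step 1. node 0  ⊔preds={}  new={3,4}  old={4}  +wl: 
  step 2. node 1  ⊔preds={}  new={0,1,2,3,4}  old={}  +wl: 
  step 3. node 2  ⊔preds={}  new={0,1,2,3,4}  old={0,3}  +wl: 
  step 4. node 3  ⊔preds={}  new={0,1,2,3,4}  old={}  +wl: 1,2
  step 5. node 4  ⊔preds={0,1,2,3,4}  new={0,1,2,3,4}  old={}  +wl: 
  step 6. node 5  ⊔preds={0,1,2,3,4}  new={}  stable
  step 7. node 6  ⊔preds={0,1,2,3,4}  new={0,1,2,3,4}  old={}  +wl: 5
  step 8. node 1  ⊔preds={0,1,2,3,4}  new={0,1,2,3,4}  stable
  step 9. node 2  ⊔preds={0,1,2,3,4}  new={0,1,2,3,4}  stable
  step 10. node 5  ⊔preds={0,1,2,3,4}  new={}  stable

Least fixpoint reached:
  node 0: {3,4}
  node 1: {0,1,2,3,4}
  node 2: {0,1,2,3,4}
  node 3: {0,1,2,3,4}
  node 4: {0,1,2,3,4}
  node 5: {}
  node 6: {0,1,2,3,4}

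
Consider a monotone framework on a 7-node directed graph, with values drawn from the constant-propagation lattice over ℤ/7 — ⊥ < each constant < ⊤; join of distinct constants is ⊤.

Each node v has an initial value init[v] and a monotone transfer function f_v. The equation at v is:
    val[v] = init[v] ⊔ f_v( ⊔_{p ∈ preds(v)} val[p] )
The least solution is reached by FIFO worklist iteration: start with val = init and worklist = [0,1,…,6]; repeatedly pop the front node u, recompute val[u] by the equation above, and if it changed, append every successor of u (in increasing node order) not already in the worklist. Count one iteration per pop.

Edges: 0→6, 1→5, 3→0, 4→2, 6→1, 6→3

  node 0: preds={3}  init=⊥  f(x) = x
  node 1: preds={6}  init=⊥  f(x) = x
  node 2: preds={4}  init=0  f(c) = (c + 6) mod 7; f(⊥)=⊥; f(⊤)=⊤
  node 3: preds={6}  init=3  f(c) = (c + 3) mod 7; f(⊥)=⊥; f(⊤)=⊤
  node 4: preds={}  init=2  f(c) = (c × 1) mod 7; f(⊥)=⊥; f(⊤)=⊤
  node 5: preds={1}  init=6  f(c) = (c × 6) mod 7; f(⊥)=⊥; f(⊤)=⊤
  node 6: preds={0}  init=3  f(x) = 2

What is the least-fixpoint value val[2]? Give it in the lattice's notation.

⊤

Iteration log — 12 steps:
  step 1. node 0  ⊔preds=3  new=3  old=⊥  +wl: 
  step 2. node 1  ⊔preds=3  new=3  old=⊥  +wl: 
  step 3. node 2  ⊔preds=2  new=⊤  old=0  +wl: 
  step 4. node 3  ⊔preds=3  new=⊤  old=3  +wl: 0
  step 5. node 4  ⊔preds=⊥  new=2  stable
  step 6. node 5  ⊔preds=3  new=⊤  old=6  +wl: 
  step 7. node 6  ⊔preds=3  new=⊤  old=3  +wl: 1,3
  step 8. node 0  ⊔preds=⊤  new=⊤  old=3  +wl: 6
  step 9. node 1  ⊔preds=⊤  new=⊤  old=3  +wl: 5
  step 10. node 3  ⊔preds=⊤  new=⊤  stable
  step 11. node 6  ⊔preds=⊤  new=⊤  stable
  step 12. node 5  ⊔preds=⊤  new=⊤  stable

Least fixpoint reached:
  node 0: ⊤
  node 1: ⊤
  node 2: ⊤
  node 3: ⊤
  node 4: 2
  node 5: ⊤
  node 6: ⊤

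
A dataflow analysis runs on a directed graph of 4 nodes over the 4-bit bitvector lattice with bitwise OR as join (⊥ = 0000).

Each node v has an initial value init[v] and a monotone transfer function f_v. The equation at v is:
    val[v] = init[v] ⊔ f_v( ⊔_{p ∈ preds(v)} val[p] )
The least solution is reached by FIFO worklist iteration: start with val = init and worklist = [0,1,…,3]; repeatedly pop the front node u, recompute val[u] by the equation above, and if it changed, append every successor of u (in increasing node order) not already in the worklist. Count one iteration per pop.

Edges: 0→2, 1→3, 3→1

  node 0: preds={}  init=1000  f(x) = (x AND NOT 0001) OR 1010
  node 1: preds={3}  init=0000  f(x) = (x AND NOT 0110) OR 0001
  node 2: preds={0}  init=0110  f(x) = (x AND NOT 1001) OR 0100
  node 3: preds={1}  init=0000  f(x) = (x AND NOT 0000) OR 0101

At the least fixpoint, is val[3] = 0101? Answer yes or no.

yes

Iteration log — 5 steps:
  step 1. node 0  ⊔preds=0000  new=1010  old=1000  +wl: 
  step 2. node 1  ⊔preds=0000  new=0001  old=0000  +wl: 
  step 3. node 2  ⊔preds=1010  new=0110  stable
  step 4. node 3  ⊔preds=0001  new=0101  old=0000  +wl: 1
  step 5. node 1  ⊔preds=0101  new=0001  stable

Least fixpoint reached:
  node 0: 1010
  node 1: 0001
  node 2: 0110
  node 3: 0101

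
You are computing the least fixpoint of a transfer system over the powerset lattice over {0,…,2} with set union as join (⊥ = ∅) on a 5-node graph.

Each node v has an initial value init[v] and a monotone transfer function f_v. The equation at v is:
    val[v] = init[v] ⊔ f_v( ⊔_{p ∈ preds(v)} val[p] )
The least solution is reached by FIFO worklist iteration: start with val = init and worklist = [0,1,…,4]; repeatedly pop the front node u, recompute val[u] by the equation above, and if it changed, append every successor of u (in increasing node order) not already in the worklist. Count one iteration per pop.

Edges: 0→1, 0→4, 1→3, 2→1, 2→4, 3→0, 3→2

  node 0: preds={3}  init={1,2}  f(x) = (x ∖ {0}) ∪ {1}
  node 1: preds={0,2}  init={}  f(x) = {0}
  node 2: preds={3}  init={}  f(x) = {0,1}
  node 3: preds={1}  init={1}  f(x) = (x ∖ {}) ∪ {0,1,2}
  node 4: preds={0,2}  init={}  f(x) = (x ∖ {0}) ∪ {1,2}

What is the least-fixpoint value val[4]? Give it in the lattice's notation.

{1,2}

Trace (8 dequeues):
  [1] u=0 | in {1} | out {1,2} | ==
  [2] u=1 | in {1,2} | out {0} | prev {} | push {}
  [3] u=2 | in {1} | out {0,1} | prev {} | push {1}
  [4] u=3 | in {0} | out {0,1,2} | prev {1} | push {0,2}
  [5] u=4 | in {0,1,2} | out {1,2} | prev {} | push {}
  [6] u=1 | in {0,1,2} | out {0} | ==
  [7] u=0 | in {0,1,2} | out {1,2} | ==
  [8] u=2 | in {0,1,2} | out {0,1} | ==

Converged values:
  [0] {1,2}
  [1] {0}
  [2] {0,1}
  [3] {0,1,2}
  [4] {1,2}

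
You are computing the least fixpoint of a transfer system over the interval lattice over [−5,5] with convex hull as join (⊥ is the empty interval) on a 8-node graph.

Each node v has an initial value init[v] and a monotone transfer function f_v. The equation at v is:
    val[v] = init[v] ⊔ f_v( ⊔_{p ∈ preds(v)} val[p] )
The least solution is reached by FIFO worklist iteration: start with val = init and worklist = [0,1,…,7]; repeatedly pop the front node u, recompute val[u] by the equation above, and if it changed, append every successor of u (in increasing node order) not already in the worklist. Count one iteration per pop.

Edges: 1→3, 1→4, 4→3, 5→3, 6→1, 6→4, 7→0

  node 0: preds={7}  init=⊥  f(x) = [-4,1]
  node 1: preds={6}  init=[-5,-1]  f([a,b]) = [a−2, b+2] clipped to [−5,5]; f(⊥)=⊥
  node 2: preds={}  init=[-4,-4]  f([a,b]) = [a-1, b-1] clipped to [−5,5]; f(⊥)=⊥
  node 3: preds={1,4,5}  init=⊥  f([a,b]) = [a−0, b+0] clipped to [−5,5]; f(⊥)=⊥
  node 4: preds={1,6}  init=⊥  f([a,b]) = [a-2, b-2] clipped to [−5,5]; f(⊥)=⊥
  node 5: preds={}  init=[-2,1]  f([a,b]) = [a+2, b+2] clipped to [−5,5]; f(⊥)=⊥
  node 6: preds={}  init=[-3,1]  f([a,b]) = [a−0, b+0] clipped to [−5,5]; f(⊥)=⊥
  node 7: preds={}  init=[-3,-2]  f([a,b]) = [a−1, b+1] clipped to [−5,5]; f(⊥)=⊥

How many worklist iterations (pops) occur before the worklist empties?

Worklist (9 pops):
  #1 pop 0: in=[-3,-2] → [-4,1] (was ⊥); enqueue []
  #2 pop 1: in=[-3,1] → [-5,3] (was [-5,-1]); enqueue []
  #3 pop 2: in=⊥ → [-4,-4] (no change)
  #4 pop 3: in=[-5,3] → [-5,3] (was ⊥); enqueue []
  #5 pop 4: in=[-5,3] → [-5,1] (was ⊥); enqueue [3]
  #6 pop 5: in=⊥ → [-2,1] (no change)
  #7 pop 6: in=⊥ → [-3,1] (no change)
  #8 pop 7: in=⊥ → [-3,-2] (no change)
  #9 pop 3: in=[-5,3] → [-5,3] (no change)

Fixpoint:
  val[0] = [-4,1]
  val[1] = [-5,3]
  val[2] = [-4,-4]
  val[3] = [-5,3]
  val[4] = [-5,1]
  val[5] = [-2,1]
  val[6] = [-3,1]
  val[7] = [-3,-2]

9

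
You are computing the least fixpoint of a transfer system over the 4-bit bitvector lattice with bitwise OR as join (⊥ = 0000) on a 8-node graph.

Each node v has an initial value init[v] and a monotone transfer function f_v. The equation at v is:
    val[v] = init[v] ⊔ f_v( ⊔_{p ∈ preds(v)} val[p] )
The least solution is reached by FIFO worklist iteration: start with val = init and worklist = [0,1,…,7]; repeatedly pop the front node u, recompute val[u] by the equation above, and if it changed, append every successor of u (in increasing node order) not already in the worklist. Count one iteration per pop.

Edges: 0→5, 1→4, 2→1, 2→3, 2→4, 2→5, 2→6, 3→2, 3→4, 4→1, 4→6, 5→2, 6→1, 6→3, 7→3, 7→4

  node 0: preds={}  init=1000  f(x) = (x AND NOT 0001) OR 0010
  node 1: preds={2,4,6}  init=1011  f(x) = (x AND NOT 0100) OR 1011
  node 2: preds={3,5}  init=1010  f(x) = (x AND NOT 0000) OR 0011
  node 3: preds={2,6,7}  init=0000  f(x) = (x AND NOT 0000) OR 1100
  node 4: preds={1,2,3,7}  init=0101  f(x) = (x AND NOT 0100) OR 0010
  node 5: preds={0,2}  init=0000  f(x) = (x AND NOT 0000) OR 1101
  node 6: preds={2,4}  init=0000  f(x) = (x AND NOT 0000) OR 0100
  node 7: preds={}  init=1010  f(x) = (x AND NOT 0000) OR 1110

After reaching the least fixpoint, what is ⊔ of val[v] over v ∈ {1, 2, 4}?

1111

Iteration log — 15 steps:
  step 1. node 0  ⊔preds=0000  new=1010  old=1000  +wl: 
  step 2. node 1  ⊔preds=1111  new=1011  stable
  step 3. node 2  ⊔preds=0000  new=1011  old=1010  +wl: 1
  step 4. node 3  ⊔preds=1011  new=1111  old=0000  +wl: 2
  step 5. node 4  ⊔preds=1111  new=1111  old=0101  +wl: 
  step 6. node 5  ⊔preds=1011  new=1111  old=0000  +wl: 
  step 7. node 6  ⊔preds=1111  new=1111  old=0000  +wl: 3
  step 8. node 7  ⊔preds=0000  new=1110  old=1010  +wl: 4
  step 9. node 1  ⊔preds=1111  new=1011  stable
  step 10. node 2  ⊔preds=1111  new=1111  old=1011  +wl: 1,5,6
  step 11. node 3  ⊔preds=1111  new=1111  stable
  step 12. node 4  ⊔preds=1111  new=1111  stable
  step 13. node 1  ⊔preds=1111  new=1011  stable
  step 14. node 5  ⊔preds=1111  new=1111  stable
  step 15. node 6  ⊔preds=1111  new=1111  stable

Least fixpoint reached:
  node 0: 1010
  node 1: 1011
  node 2: 1111
  node 3: 1111
  node 4: 1111
  node 5: 1111
  node 6: 1111
  node 7: 1110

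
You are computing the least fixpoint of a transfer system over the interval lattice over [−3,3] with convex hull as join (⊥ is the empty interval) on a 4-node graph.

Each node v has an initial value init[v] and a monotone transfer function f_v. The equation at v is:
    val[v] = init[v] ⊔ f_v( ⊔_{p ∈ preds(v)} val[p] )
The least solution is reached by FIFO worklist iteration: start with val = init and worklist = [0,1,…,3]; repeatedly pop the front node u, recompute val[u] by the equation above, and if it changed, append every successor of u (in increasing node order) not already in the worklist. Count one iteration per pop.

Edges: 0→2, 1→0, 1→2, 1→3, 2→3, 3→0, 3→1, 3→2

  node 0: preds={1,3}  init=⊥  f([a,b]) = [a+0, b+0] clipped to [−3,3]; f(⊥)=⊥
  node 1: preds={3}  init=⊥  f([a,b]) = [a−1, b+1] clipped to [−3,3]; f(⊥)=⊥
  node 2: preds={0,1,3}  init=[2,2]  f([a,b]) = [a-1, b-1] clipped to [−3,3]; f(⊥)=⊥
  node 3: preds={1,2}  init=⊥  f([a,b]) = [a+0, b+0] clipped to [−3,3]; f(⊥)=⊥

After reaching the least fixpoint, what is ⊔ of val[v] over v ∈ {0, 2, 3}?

Trace (25 dequeues):
  [1] u=0 | in ⊥ | out ⊥ | ==
  [2] u=1 | in ⊥ | out ⊥ | ==
  [3] u=2 | in ⊥ | out [2,2] | ==
  [4] u=3 | in [2,2] | out [2,2] | prev ⊥ | push {0,1,2}
  [5] u=0 | in [2,2] | out [2,2] | prev ⊥ | push {}
  [6] u=1 | in [2,2] | out [1,3] | prev ⊥ | push {0,3}
  [7] u=2 | in [1,3] | out [0,2] | prev [2,2] | push {}
  [8] u=0 | in [1,3] | out [1,3] | prev [2,2] | push {2}
  [9] u=3 | in [0,3] | out [0,3] | prev [2,2] | push {0,1}
  [10] u=2 | in [0,3] | out [-1,2] | prev [0,2] | push {3}
  [11] u=0 | in [0,3] | out [0,3] | prev [1,3] | push {2}
  [12] u=1 | in [0,3] | out [-1,3] | prev [1,3] | push {0}
  [13] u=3 | in [-1,3] | out [-1,3] | prev [0,3] | push {1}
  [14] u=2 | in [-1,3] | out [-2,2] | prev [-1,2] | push {3}
  [15] u=0 | in [-1,3] | out [-1,3] | prev [0,3] | push {2}
  [16] u=1 | in [-1,3] | out [-2,3] | prev [-1,3] | push {0}
  [17] u=3 | in [-2,3] | out [-2,3] | prev [-1,3] | push {1}
  [18] u=2 | in [-2,3] | out [-3,2] | prev [-2,2] | push {3}
  [19] u=0 | in [-2,3] | out [-2,3] | prev [-1,3] | push {2}
  [20] u=1 | in [-2,3] | out [-3,3] | prev [-2,3] | push {0}
  [21] u=3 | in [-3,3] | out [-3,3] | prev [-2,3] | push {1}
  [22] u=2 | in [-3,3] | out [-3,2] | ==
  [23] u=0 | in [-3,3] | out [-3,3] | prev [-2,3] | push {2}
  [24] u=1 | in [-3,3] | out [-3,3] | ==
  [25] u=2 | in [-3,3] | out [-3,2] | ==

Converged values:
  [0] [-3,3]
  [1] [-3,3]
  [2] [-3,2]
  [3] [-3,3]

[-3,3]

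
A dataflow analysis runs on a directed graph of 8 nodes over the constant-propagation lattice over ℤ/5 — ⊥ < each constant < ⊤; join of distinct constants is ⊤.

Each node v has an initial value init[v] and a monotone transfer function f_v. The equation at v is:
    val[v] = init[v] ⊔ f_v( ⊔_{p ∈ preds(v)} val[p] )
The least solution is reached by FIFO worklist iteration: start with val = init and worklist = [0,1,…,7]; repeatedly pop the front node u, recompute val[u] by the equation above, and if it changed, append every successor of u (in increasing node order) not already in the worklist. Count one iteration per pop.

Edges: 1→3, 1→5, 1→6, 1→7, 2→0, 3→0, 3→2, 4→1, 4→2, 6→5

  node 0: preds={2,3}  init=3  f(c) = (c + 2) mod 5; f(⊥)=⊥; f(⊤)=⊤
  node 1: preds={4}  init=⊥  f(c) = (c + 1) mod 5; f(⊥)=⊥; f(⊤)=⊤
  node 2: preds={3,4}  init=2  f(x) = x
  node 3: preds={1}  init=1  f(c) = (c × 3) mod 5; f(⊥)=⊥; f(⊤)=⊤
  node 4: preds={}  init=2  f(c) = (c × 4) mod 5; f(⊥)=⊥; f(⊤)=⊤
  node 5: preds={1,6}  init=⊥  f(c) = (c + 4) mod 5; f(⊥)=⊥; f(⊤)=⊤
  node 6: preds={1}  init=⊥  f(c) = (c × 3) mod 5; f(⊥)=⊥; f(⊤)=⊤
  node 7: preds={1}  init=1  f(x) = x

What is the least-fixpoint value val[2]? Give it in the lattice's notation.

⊤

Iteration log — 11 steps:
  step 1. node 0  ⊔preds=⊤  new=⊤  old=3  +wl: 
  step 2. node 1  ⊔preds=2  new=3  old=⊥  +wl: 
  step 3. node 2  ⊔preds=⊤  new=⊤  old=2  +wl: 0
  step 4. node 3  ⊔preds=3  new=⊤  old=1  +wl: 2
  step 5. node 4  ⊔preds=⊥  new=2  stable
  step 6. node 5  ⊔preds=3  new=2  old=⊥  +wl: 
  step 7. node 6  ⊔preds=3  new=4  old=⊥  +wl: 5
  step 8. node 7  ⊔preds=3  new=⊤  old=1  +wl: 
  step 9. node 0  ⊔preds=⊤  new=⊤  stable
  step 10. node 2  ⊔preds=⊤  new=⊤  stable
  step 11. node 5  ⊔preds=⊤  new=⊤  old=2  +wl: 

Least fixpoint reached:
  node 0: ⊤
  node 1: 3
  node 2: ⊤
  node 3: ⊤
  node 4: 2
  node 5: ⊤
  node 6: 4
  node 7: ⊤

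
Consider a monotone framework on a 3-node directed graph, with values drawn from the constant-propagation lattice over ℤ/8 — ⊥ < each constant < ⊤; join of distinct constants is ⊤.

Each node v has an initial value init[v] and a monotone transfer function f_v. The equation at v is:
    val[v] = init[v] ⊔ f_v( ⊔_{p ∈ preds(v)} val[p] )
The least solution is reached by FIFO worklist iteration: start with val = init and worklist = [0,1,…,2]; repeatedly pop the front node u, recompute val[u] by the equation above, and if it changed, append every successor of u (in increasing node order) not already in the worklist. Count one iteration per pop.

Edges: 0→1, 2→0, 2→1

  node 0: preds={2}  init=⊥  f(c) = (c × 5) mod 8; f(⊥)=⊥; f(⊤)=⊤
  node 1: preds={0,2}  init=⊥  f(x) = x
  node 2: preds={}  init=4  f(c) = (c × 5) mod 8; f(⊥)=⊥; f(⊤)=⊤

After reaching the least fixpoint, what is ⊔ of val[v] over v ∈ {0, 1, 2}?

4

Worklist (3 pops):
  #1 pop 0: in=4 → 4 (was ⊥); enqueue []
  #2 pop 1: in=4 → 4 (was ⊥); enqueue []
  #3 pop 2: in=⊥ → 4 (no change)

Fixpoint:
  val[0] = 4
  val[1] = 4
  val[2] = 4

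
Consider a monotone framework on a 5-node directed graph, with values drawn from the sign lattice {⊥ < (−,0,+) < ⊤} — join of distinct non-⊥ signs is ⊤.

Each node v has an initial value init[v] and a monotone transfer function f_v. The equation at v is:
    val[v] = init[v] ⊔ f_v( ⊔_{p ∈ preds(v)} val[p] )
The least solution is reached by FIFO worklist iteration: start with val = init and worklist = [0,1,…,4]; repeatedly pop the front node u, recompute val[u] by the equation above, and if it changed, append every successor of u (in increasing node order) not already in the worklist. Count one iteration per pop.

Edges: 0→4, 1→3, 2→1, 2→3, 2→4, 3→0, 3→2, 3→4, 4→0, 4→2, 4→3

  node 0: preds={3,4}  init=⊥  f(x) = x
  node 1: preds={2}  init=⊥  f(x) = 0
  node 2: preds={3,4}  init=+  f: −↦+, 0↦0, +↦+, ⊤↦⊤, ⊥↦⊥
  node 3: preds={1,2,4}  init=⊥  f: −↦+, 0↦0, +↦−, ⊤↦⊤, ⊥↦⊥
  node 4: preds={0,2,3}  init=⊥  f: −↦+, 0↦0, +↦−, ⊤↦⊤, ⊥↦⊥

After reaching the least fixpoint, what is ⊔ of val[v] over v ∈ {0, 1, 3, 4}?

⊤

Iteration log — 10 steps:
  step 1. node 0  ⊔preds=⊥  new=⊥  stable
  step 2. node 1  ⊔preds=+  new=0  old=⊥  +wl: 
  step 3. node 2  ⊔preds=⊥  new=+  stable
  step 4. node 3  ⊔preds=⊤  new=⊤  old=⊥  +wl: 0,2
  step 5. node 4  ⊔preds=⊤  new=⊤  old=⊥  +wl: 3
  step 6. node 0  ⊔preds=⊤  new=⊤  old=⊥  +wl: 4
  step 7. node 2  ⊔preds=⊤  new=⊤  old=+  +wl: 1
  step 8. node 3  ⊔preds=⊤  new=⊤  stable
  step 9. node 4  ⊔preds=⊤  new=⊤  stable
  step 10. node 1  ⊔preds=⊤  new=0  stable

Least fixpoint reached:
  node 0: ⊤
  node 1: 0
  node 2: ⊤
  node 3: ⊤
  node 4: ⊤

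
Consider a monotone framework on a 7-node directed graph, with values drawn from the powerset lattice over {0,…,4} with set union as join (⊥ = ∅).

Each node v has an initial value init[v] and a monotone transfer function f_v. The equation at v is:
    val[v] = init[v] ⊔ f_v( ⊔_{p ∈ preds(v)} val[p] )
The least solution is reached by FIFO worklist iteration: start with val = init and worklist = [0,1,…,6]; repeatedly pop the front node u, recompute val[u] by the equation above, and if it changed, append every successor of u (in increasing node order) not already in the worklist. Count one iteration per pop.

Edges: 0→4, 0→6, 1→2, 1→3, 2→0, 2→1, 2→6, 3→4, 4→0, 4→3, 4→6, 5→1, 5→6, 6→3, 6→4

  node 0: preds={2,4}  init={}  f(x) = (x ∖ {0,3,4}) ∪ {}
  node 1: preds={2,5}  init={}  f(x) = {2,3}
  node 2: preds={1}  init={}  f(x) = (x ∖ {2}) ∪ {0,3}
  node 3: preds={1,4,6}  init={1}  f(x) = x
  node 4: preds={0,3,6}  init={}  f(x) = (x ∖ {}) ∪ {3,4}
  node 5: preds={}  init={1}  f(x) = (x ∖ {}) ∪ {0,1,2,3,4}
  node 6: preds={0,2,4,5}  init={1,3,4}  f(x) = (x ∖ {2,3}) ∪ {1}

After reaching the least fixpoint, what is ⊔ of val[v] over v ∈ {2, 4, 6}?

Worklist (14 pops):
  #1 pop 0: in={} → {} (no change)
  #2 pop 1: in={1} → {2,3} (was {}); enqueue []
  #3 pop 2: in={2,3} → {0,3} (was {}); enqueue [0,1]
  #4 pop 3: in={1,2,3,4} → {1,2,3,4} (was {1}); enqueue []
  #5 pop 4: in={1,2,3,4} → {1,2,3,4} (was {}); enqueue [3]
  #6 pop 5: in={} → {0,1,2,3,4} (was {1}); enqueue []
  #7 pop 6: in={0,1,2,3,4} → {0,1,3,4} (was {1,3,4}); enqueue [4]
  #8 pop 0: in={0,1,2,3,4} → {1,2} (was {}); enqueue [6]
  #9 pop 1: in={0,1,2,3,4} → {2,3} (no change)
  #10 pop 3: in={0,1,2,3,4} → {0,1,2,3,4} (was {1,2,3,4}); enqueue []
  #11 pop 4: in={0,1,2,3,4} → {0,1,2,3,4} (was {1,2,3,4}); enqueue [0,3]
  #12 pop 6: in={0,1,2,3,4} → {0,1,3,4} (no change)
  #13 pop 0: in={0,1,2,3,4} → {1,2} (no change)
  #14 pop 3: in={0,1,2,3,4} → {0,1,2,3,4} (no change)

Fixpoint:
  val[0] = {1,2}
  val[1] = {2,3}
  val[2] = {0,3}
  val[3] = {0,1,2,3,4}
  val[4] = {0,1,2,3,4}
  val[5] = {0,1,2,3,4}
  val[6] = {0,1,3,4}

{0,1,2,3,4}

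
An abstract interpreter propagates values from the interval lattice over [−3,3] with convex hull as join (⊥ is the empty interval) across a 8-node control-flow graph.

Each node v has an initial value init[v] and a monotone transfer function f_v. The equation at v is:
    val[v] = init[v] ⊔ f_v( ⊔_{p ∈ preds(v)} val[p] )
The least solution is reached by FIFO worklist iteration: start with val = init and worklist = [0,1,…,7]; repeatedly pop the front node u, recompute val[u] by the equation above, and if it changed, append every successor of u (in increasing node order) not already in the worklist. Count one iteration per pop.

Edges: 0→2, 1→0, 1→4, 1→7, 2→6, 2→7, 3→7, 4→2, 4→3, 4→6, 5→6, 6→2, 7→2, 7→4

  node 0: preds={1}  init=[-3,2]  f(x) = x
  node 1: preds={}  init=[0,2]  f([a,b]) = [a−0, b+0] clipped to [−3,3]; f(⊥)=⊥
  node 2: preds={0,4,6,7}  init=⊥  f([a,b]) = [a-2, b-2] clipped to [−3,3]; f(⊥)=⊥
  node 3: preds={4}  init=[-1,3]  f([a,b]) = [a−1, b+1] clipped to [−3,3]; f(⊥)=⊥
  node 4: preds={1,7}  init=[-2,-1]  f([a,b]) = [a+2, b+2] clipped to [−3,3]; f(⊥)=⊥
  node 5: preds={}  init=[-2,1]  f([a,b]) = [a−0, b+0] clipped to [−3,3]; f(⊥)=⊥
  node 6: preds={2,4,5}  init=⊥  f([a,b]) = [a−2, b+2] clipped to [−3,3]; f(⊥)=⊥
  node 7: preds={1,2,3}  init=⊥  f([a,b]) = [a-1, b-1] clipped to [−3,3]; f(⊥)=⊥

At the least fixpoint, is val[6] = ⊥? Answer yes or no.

Worklist (13 pops):
  #1 pop 0: in=[0,2] → [-3,2] (no change)
  #2 pop 1: in=⊥ → [0,2] (no change)
  #3 pop 2: in=[-3,2] → [-3,0] (was ⊥); enqueue []
  #4 pop 3: in=[-2,-1] → [-3,3] (was [-1,3]); enqueue []
  #5 pop 4: in=[0,2] → [-2,3] (was [-2,-1]); enqueue [2,3]
  #6 pop 5: in=⊥ → [-2,1] (no change)
  #7 pop 6: in=[-3,3] → [-3,3] (was ⊥); enqueue []
  #8 pop 7: in=[-3,3] → [-3,2] (was ⊥); enqueue [4]
  #9 pop 2: in=[-3,3] → [-3,1] (was [-3,0]); enqueue [6,7]
  #10 pop 3: in=[-2,3] → [-3,3] (no change)
  #11 pop 4: in=[-3,2] → [-2,3] (no change)
  #12 pop 6: in=[-3,3] → [-3,3] (no change)
  #13 pop 7: in=[-3,3] → [-3,2] (no change)

Fixpoint:
  val[0] = [-3,2]
  val[1] = [0,2]
  val[2] = [-3,1]
  val[3] = [-3,3]
  val[4] = [-2,3]
  val[5] = [-2,1]
  val[6] = [-3,3]
  val[7] = [-3,2]

no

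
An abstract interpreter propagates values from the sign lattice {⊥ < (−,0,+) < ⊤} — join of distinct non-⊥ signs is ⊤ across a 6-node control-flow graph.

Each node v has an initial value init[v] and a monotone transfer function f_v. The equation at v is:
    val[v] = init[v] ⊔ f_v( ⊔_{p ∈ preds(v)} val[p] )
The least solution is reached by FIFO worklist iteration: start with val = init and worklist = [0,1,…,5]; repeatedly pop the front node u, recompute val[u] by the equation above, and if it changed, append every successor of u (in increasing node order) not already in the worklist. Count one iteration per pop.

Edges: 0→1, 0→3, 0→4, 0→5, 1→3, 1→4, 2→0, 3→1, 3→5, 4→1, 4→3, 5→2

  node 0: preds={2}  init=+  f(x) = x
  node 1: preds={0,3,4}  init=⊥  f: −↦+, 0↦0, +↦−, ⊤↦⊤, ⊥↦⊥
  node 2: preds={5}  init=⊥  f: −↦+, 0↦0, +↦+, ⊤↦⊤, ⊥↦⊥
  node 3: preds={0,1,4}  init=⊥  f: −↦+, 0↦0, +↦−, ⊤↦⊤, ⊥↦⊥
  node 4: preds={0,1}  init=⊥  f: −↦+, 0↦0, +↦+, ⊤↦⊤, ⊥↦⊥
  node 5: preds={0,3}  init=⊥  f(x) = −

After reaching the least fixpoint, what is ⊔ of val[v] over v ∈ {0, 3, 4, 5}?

⊤

Iteration log — 11 steps:
  step 1. node 0  ⊔preds=⊥  new=+  stable
  step 2. node 1  ⊔preds=+  new=−  old=⊥  +wl: 
  step 3. node 2  ⊔preds=⊥  new=⊥  stable
  step 4. node 3  ⊔preds=⊤  new=⊤  old=⊥  +wl: 1
  step 5. node 4  ⊔preds=⊤  new=⊤  old=⊥  +wl: 3
  step 6. node 5  ⊔preds=⊤  new=−  old=⊥  +wl: 2
  step 7. node 1  ⊔preds=⊤  new=⊤  old=−  +wl: 4
  step 8. node 3  ⊔preds=⊤  new=⊤  stable
  step 9. node 2  ⊔preds=−  new=+  old=⊥  +wl: 0
  step 10. node 4  ⊔preds=⊤  new=⊤  stable
  step 11. node 0  ⊔preds=+  new=+  stable

Least fixpoint reached:
  node 0: +
  node 1: ⊤
  node 2: +
  node 3: ⊤
  node 4: ⊤
  node 5: −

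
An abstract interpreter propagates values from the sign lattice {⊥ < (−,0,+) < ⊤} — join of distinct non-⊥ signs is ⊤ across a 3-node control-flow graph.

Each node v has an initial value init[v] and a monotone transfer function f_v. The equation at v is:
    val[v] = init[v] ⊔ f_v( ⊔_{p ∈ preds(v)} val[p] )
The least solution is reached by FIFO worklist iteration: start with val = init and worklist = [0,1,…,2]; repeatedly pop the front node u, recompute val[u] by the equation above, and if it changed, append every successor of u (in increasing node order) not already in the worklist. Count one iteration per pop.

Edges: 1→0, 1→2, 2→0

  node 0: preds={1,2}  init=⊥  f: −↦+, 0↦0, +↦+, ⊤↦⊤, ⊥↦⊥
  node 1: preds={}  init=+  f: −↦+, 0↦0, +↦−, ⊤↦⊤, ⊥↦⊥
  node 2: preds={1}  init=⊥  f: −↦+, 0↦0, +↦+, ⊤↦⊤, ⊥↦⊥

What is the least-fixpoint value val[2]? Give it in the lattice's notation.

+

Worklist (4 pops):
  #1 pop 0: in=+ → + (was ⊥); enqueue []
  #2 pop 1: in=⊥ → + (no change)
  #3 pop 2: in=+ → + (was ⊥); enqueue [0]
  #4 pop 0: in=+ → + (no change)

Fixpoint:
  val[0] = +
  val[1] = +
  val[2] = +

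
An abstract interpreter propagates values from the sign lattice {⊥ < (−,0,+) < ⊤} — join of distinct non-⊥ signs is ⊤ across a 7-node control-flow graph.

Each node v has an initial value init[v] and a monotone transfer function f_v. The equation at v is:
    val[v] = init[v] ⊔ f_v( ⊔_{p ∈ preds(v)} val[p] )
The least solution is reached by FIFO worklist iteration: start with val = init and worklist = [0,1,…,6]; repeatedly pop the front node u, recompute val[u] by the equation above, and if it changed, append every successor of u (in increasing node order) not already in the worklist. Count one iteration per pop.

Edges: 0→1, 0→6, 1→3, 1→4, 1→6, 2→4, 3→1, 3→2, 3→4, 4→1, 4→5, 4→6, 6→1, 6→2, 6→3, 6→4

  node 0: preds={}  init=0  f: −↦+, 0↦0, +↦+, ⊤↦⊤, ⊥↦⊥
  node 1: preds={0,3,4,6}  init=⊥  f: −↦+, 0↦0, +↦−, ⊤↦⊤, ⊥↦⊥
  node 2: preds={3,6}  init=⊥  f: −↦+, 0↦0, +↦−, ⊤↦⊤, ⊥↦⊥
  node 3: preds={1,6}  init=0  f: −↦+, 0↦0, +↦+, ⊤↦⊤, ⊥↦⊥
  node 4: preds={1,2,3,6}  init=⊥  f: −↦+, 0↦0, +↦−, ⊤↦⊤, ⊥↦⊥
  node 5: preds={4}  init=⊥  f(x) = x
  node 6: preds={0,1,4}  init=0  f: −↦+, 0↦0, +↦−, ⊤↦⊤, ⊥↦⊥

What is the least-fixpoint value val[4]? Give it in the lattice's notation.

Iteration log — 8 steps:
  step 1. node 0  ⊔preds=⊥  new=0  stable
  step 2. node 1  ⊔preds=0  new=0  old=⊥  +wl: 
  step 3. node 2  ⊔preds=0  new=0  old=⊥  +wl: 
  step 4. node 3  ⊔preds=0  new=0  stable
  step 5. node 4  ⊔preds=0  new=0  old=⊥  +wl: 1
  step 6. node 5  ⊔preds=0  new=0  old=⊥  +wl: 
  step 7. node 6  ⊔preds=0  new=0  stable
  step 8. node 1  ⊔preds=0  new=0  stable

Least fixpoint reached:
  node 0: 0
  node 1: 0
  node 2: 0
  node 3: 0
  node 4: 0
  node 5: 0
  node 6: 0

0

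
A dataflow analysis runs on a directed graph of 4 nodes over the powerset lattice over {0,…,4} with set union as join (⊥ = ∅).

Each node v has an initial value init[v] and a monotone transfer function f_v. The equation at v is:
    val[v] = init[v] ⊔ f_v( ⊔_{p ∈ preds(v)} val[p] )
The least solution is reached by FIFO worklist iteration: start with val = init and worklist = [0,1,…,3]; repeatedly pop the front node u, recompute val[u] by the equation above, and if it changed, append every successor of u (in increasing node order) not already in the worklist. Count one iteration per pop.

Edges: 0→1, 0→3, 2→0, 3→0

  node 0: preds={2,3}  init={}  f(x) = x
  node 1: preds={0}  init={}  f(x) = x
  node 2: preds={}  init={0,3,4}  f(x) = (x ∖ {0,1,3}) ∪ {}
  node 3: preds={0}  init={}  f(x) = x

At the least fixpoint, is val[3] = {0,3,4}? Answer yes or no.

yes

Worklist (5 pops):
  #1 pop 0: in={0,3,4} → {0,3,4} (was {}); enqueue []
  #2 pop 1: in={0,3,4} → {0,3,4} (was {}); enqueue []
  #3 pop 2: in={} → {0,3,4} (no change)
  #4 pop 3: in={0,3,4} → {0,3,4} (was {}); enqueue [0]
  #5 pop 0: in={0,3,4} → {0,3,4} (no change)

Fixpoint:
  val[0] = {0,3,4}
  val[1] = {0,3,4}
  val[2] = {0,3,4}
  val[3] = {0,3,4}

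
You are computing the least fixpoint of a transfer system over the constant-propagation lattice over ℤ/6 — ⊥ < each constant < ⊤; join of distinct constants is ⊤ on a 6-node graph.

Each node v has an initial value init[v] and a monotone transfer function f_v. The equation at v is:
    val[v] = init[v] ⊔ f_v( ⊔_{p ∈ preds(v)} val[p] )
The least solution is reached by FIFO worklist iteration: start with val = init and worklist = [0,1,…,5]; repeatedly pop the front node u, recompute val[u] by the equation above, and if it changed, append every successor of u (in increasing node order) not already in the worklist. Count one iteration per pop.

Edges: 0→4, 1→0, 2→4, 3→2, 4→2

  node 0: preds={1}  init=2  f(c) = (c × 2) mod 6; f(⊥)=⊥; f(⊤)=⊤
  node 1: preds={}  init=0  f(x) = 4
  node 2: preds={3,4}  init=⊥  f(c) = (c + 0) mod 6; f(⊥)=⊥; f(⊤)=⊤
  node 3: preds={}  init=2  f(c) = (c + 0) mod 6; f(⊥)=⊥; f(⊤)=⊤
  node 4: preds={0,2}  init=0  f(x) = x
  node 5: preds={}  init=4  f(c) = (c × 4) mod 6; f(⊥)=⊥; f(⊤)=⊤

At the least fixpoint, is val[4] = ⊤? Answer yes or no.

yes

Iteration log — 8 steps:
  step 1. node 0  ⊔preds=0  new=⊤  old=2  +wl: 
  step 2. node 1  ⊔preds=⊥  new=⊤  old=0  +wl: 0
  step 3. node 2  ⊔preds=⊤  new=⊤  old=⊥  +wl: 
  step 4. node 3  ⊔preds=⊥  new=2  stable
  step 5. node 4  ⊔preds=⊤  new=⊤  old=0  +wl: 2
  step 6. node 5  ⊔preds=⊥  new=4  stable
  step 7. node 0  ⊔preds=⊤  new=⊤  stable
  step 8. node 2  ⊔preds=⊤  new=⊤  stable

Least fixpoint reached:
  node 0: ⊤
  node 1: ⊤
  node 2: ⊤
  node 3: 2
  node 4: ⊤
  node 5: 4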